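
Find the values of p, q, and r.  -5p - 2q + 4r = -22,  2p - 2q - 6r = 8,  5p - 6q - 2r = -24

p = 0, q = 5, r = -3

Row-reduce the augmented matrix:
R1 ← R1 / (-5).
R2 ← R2 − 2·R1.
R3 ← R3 − 5·R1.
R2 ← R2 / (-14/5).
R1 ← R1 − 2/5·R2.
R3 ← R3 + 8·R2.
R3 ← R3 / (102/7).
R1 ← R1 + 10/7·R3.
R2 ← R2 − 11/7·R3.
Reading off the reduced rows gives p = 0, q = 5, r = -3.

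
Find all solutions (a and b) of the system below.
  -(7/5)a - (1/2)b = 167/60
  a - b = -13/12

From equation 2: a = -13/12 + b.
Substitute into equation 1 and solve: b = -2/3.
Then a = -7/4.

a = -7/4, b = -2/3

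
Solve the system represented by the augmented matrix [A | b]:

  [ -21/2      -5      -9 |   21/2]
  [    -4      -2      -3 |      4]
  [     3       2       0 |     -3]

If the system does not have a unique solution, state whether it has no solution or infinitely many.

infinitely many solutions

Row-reduce:
R1 ← R1 / (-21/2).
R2 ← R2 + 4·R1.
R3 ← R3 − 3·R1.
R2 ← R2 / (-2/21).
R1 ← R1 − 10/21·R2.
R3 ← R3 − 4/7·R2.
Rank is 2 with 3 unknowns, leaving x_3 free.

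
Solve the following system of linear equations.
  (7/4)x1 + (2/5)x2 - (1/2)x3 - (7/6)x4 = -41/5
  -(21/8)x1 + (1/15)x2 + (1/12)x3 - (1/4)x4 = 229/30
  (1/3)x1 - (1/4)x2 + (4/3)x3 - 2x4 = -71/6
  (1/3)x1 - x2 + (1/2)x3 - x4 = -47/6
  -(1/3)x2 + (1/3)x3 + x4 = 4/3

no solution

Row-reduce:
R1 ← R1 / (7/4).
R2 ← R2 + 21/8·R1.
R3 ← R3 − 1/3·R1.
R4 ← R4 − 1/3·R1.
R2 ← R2 / (2/3).
R1 ← R1 − 8/35·R2.
R3 ← R3 + 137/420·R2.
R4 ← R4 + 113/105·R2.
R5 ← R5 + 1/3·R2.
R3 ← R3 / (463/420).
R1 ← R1 + 2/35·R3.
R2 ← R2 + 1·R3.
R4 ← R4 + 101/210·R3.
R4 ← R4 / (-43411/8334).
R1 ← R1 + 172/1389·R4.
R2 ← R2 + 7640/1389·R4.
R3 ← R3 + 3473/1389·R4.
Row 5 reduces to 0 = -1, a contradiction. The system is inconsistent.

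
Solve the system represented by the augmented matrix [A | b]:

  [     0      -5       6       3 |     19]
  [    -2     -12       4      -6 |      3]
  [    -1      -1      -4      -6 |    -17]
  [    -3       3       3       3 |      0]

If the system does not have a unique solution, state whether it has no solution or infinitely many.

Row-reduce:
Swap R1 and R2.
R1 ← R1 / (-2).
R3 ← R3 + 1·R1.
R4 ← R4 + 3·R1.
R2 ← R2 / (-5).
R1 ← R1 − 6·R2.
R3 ← R3 − 5·R2.
R4 ← R4 − 21·R2.
Swap R3 and R4.
R3 ← R3 / (111/5).
R1 ← R1 − 26/5·R3.
R2 ← R2 + 6/5·R3.
Row 4 reduces to 0 = 1/2, a contradiction. The system is inconsistent.

no solution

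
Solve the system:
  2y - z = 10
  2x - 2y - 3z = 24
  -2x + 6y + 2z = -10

Row-reduce the augmented matrix:
Swap R1 and R2.
R1 ← R1 / (2).
R3 ← R3 + 2·R1.
R2 ← R2 / (2).
R1 ← R1 + 1·R2.
R3 ← R3 − 4·R2.
R1 ← R1 + 2·R3.
R2 ← R2 + 1/2·R3.
Reading off the reduced rows gives x = 5, y = 2, z = -6.

x = 5, y = 2, z = -6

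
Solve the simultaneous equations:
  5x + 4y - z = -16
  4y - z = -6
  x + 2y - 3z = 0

x = -2, y = -2, z = -2

Row-reduce the augmented matrix:
R1 ← R1 / (5).
R3 ← R3 − 1·R1.
R2 ← R2 / (4).
R1 ← R1 − 4/5·R2.
R3 ← R3 − 6/5·R2.
R3 ← R3 / (-5/2).
R2 ← R2 + 1/4·R3.
Reading off the reduced rows gives x = -2, y = -2, z = -2.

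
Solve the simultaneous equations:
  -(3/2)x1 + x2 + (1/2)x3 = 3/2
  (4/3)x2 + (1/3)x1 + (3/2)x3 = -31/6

infinitely many solutions

Row-reduce:
R1 ← R1 / (-3/2).
R2 ← R2 − 1/3·R1.
R2 ← R2 / (14/9).
R1 ← R1 + 2/3·R2.
Rank is 2 with 3 unknowns, leaving x3 free.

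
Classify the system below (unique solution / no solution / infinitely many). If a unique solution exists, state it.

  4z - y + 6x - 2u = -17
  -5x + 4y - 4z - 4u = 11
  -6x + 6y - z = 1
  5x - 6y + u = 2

Row-reduce the augmented matrix:
R1 ← R1 / (6).
R2 ← R2 + 5·R1.
R3 ← R3 + 6·R1.
R4 ← R4 − 5·R1.
R2 ← R2 / (19/6).
R1 ← R1 + 1/6·R2.
R3 ← R3 − 5·R2.
R4 ← R4 + 31/6·R2.
R3 ← R3 / (77/19).
R1 ← R1 − 12/19·R3.
R2 ← R2 + 4/19·R3.
R4 ← R4 + 84/19·R3.
R1 ← R1 + 12/7·R4.
R2 ← R2 + 10/7·R4.
R3 ← R3 − 12/7·R4.
Reading off the reduced rows gives x = -3, y = -3, z = -1, u = -1.

x = -3, y = -3, z = -1, u = -1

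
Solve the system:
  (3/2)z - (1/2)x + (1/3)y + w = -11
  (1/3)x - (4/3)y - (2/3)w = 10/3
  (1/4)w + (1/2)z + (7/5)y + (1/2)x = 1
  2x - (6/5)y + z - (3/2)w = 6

Row-reduce:
R1 ← R1 / (-1/2).
R2 ← R2 − 1/3·R1.
R3 ← R3 − 1/2·R1.
R4 ← R4 − 2·R1.
R2 ← R2 / (-10/9).
R1 ← R1 + 2/3·R2.
R3 ← R3 − 26/15·R2.
R4 ← R4 − 2/15·R2.
R3 ← R3 / (89/25).
R1 ← R1 + 18/5·R3.
R2 ← R2 + 9/10·R3.
R4 ← R4 − 178/25·R3.
Row 4 reduces to 0 = -6, a contradiction. The system is inconsistent.

no solution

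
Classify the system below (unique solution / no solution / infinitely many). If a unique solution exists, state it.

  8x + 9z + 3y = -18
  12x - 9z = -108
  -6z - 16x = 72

x = -6, y = -2, z = 4

Row-reduce the augmented matrix:
R1 ← R1 / (8).
R2 ← R2 − 12·R1.
R3 ← R3 + 16·R1.
R2 ← R2 / (-9/2).
R1 ← R1 − 3/8·R2.
R3 ← R3 − 6·R2.
R3 ← R3 / (-18).
R1 ← R1 + 3/4·R3.
R2 ← R2 − 5·R3.
Reading off the reduced rows gives x = -6, y = -2, z = 4.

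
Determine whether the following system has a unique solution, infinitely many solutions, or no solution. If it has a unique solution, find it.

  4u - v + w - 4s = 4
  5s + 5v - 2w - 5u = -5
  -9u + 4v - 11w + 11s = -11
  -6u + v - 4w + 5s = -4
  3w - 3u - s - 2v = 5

no solution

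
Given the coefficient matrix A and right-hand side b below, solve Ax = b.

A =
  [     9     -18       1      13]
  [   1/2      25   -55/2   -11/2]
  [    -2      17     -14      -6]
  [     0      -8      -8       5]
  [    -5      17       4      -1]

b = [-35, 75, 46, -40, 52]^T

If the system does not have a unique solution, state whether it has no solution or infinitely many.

Row-reduce:
R1 ← R1 / (9).
R2 ← R2 − 1/2·R1.
R3 ← R3 + 2·R1.
R5 ← R5 + 5·R1.
R2 ← R2 / (26).
R1 ← R1 + 2·R2.
R3 ← R3 − 13·R2.
R4 ← R4 + 8·R2.
R5 ← R5 − 7·R2.
Swap R3 and R4.
R3 ← R3 / (-1928/117).
R1 ← R1 + 235/117·R3.
R2 ← R2 + 124/117·R3.
R5 ← R5 − 467/39·R3.
Swap R4 and R5.
R4 ← R4 / (19549/1928).
R1 ← R1 − 1137/1928·R4.
R2 ← R2 + 211/482·R4.
R3 ← R3 + 361/1928·R4.
Row 5 reduces to 0 = -1/4, a contradiction. The system is inconsistent.

no solution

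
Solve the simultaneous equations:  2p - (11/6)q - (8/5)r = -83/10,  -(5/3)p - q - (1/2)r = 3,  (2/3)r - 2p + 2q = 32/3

p = -3, q = 3, r = -2

Row-reduce the augmented matrix:
R1 ← R1 / (2).
R2 ← R2 + 5/3·R1.
R3 ← R3 + 2·R1.
R2 ← R2 / (-91/36).
R1 ← R1 + 11/12·R2.
R3 ← R3 − 1/6·R2.
R3 ← R3 / (-1439/1365).
R1 ← R1 + 123/910·R3.
R2 ← R2 − 66/91·R3.
Reading off the reduced rows gives p = -3, q = 3, r = -2.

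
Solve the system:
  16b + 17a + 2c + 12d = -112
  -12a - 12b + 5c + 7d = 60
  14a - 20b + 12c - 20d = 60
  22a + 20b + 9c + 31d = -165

no solution

Row-reduce:
R1 ← R1 / (17).
R2 ← R2 + 12·R1.
R3 ← R3 − 14·R1.
R4 ← R4 − 22·R1.
R2 ← R2 / (-12/17).
R1 ← R1 − 16/17·R2.
R3 ← R3 + 564/17·R2.
R4 ← R4 + 12/17·R2.
R3 ← R3 / (-291).
R1 ← R1 − 26/3·R3.
R2 ← R2 + 109/12·R3.
Row 4 reduces to 0 = -1, a contradiction. The system is inconsistent.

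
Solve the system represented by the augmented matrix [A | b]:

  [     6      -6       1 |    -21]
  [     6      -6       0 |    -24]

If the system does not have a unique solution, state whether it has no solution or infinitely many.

infinitely many solutions

Row-reduce:
R1 ← R1 / (6).
R2 ← R2 − 6·R1.
R2 ← R2 / (-1).
R1 ← R1 − 1/6·R2.
Rank is 2 with 3 unknowns, leaving x_2 free.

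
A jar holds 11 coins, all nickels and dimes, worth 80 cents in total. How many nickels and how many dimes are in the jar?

nickels: 6, dimes: 5

Let n = nickels, d = dimes.
  n + d = 11
  5n + 10d = 80
Row-reduce the augmented matrix:
R2 ← R2 − 5·R1.
R2 ← R2 / (5).
R1 ← R1 − 1·R2.
Reading off the reduced rows gives n = 6, d = 5.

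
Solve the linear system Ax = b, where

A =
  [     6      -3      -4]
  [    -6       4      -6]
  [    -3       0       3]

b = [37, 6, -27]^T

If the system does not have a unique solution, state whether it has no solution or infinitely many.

x_1 = 5, x_2 = 3, x_3 = -4

Row-reduce the augmented matrix:
R1 ← R1 / (6).
R2 ← R2 + 6·R1.
R3 ← R3 + 3·R1.
R1 ← R1 + 1/2·R2.
R3 ← R3 + 3/2·R2.
R3 ← R3 / (-14).
R1 ← R1 + 17/3·R3.
R2 ← R2 + 10·R3.
Reading off the reduced rows gives x_1 = 5, x_2 = 3, x_3 = -4.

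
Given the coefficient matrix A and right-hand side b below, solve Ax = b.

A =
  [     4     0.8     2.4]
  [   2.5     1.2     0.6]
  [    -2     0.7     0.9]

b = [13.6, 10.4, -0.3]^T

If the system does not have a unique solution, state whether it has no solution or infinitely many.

x_1 = 2, x_2 = 4, x_3 = 1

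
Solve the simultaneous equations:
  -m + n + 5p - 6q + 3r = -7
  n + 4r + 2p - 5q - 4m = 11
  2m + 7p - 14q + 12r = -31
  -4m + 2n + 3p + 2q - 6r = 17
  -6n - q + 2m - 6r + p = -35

infinitely many solutions

Row-reduce:
R1 ← R1 / (-1).
R2 ← R2 + 4·R1.
R3 ← R3 − 2·R1.
R4 ← R4 + 4·R1.
R5 ← R5 − 2·R1.
R2 ← R2 / (-3).
R1 ← R1 + 1·R2.
R3 ← R3 − 2·R2.
R4 ← R4 + 2·R2.
R5 ← R5 + 4·R2.
R3 ← R3 / (5).
R1 ← R1 − 1·R3.
R2 ← R2 − 6·R3.
R4 ← R4 + 5·R3.
R5 ← R5 − 35·R3.
Swap R4 and R5.
R4 ← R4 / (55).
R1 ← R1 − 7/3·R4.
R2 ← R2 − 29/3·R4.
R3 ← R3 + 8/3·R4.
Rank is 4 with 5 unknowns, leaving r free.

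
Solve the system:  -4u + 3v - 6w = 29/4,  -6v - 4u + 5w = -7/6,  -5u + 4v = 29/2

u = -3/2, v = 7/4, w = 2/3

Row-reduce the augmented matrix:
R1 ← R1 / (-4).
R2 ← R2 + 4·R1.
R3 ← R3 + 5·R1.
R2 ← R2 / (-9).
R1 ← R1 + 3/4·R2.
R3 ← R3 − 1/4·R2.
R3 ← R3 / (281/36).
R1 ← R1 − 7/12·R3.
R2 ← R2 + 11/9·R3.
Reading off the reduced rows gives u = -3/2, v = 7/4, w = 2/3.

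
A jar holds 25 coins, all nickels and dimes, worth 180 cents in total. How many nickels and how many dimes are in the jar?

nickels: 14, dimes: 11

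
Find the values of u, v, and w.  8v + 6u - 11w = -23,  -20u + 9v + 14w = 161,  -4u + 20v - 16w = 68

Row-reduce the augmented matrix:
R1 ← R1 / (6).
R2 ← R2 + 20·R1.
R3 ← R3 + 4·R1.
R2 ← R2 / (107/3).
R1 ← R1 − 4/3·R2.
R3 ← R3 − 76/3·R2.
R3 ← R3 / (-774/107).
R1 ← R1 + 211/214·R3.
R2 ← R2 + 68/107·R3.
Reading off the reduced rows gives u = -6, v = 3, w = 1.

u = -6, v = 3, w = 1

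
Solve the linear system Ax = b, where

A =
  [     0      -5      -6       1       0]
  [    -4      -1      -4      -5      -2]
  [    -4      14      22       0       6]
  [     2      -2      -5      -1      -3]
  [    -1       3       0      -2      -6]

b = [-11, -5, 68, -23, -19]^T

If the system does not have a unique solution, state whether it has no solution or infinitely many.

infinitely many solutions

Row-reduce:
Swap R1 and R2.
R1 ← R1 / (-4).
R3 ← R3 + 4·R1.
R4 ← R4 − 2·R1.
R5 ← R5 + 1·R1.
R2 ← R2 / (-5).
R1 ← R1 − 1/4·R2.
R3 ← R3 − 15·R2.
R4 ← R4 + 5/2·R2.
R5 ← R5 − 13/4·R2.
R3 ← R3 / (8).
R1 ← R1 − 7/10·R3.
R2 ← R2 − 6/5·R3.
R4 ← R4 + 4·R3.
R5 ← R5 + 29/10·R3.
Swap R4 and R5.
R4 ← R4 / (14/5).
R1 ← R1 − 3/5·R4.
R2 ← R2 + 7/5·R4.
R3 ← R3 − 1·R4.
Rank is 4 with 5 unknowns, leaving x_5 free.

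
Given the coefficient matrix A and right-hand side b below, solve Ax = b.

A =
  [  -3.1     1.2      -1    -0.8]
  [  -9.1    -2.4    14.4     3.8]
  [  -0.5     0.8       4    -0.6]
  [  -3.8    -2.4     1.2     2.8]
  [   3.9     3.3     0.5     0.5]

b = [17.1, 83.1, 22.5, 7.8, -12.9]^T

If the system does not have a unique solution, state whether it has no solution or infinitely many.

x_1 = -5, x_2 = 2, x_3 = 4, x_4 = -4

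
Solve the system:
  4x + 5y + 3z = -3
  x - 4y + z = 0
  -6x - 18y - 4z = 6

Row-reduce:
R1 ← R1 / (4).
R2 ← R2 − 1·R1.
R3 ← R3 + 6·R1.
R2 ← R2 / (-21/4).
R1 ← R1 − 5/4·R2.
R3 ← R3 + 21/2·R2.
Rank is 2 with 3 unknowns, leaving z free.

infinitely many solutions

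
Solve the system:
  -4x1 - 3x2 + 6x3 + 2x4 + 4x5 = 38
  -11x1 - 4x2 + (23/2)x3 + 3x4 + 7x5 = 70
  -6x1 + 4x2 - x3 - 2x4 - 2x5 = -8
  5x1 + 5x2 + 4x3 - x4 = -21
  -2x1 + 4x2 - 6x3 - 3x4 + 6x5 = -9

no solution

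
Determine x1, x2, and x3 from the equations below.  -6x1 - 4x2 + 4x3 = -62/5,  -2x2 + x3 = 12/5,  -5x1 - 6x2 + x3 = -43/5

x1 = 3, x2 = -1, x3 = 2/5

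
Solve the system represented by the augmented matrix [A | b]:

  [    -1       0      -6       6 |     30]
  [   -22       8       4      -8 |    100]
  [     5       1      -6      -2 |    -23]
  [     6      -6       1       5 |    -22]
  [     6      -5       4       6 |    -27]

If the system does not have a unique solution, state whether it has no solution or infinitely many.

x_1 = -6, x_2 = -1, x_3 = -2, x_4 = 2

Row-reduce the augmented matrix:
R1 ← R1 / (-1).
R2 ← R2 + 22·R1.
R3 ← R3 − 5·R1.
R4 ← R4 − 6·R1.
R5 ← R5 − 6·R1.
R2 ← R2 / (8).
R3 ← R3 − 1·R2.
R4 ← R4 + 6·R2.
R5 ← R5 + 5·R2.
R3 ← R3 / (-53).
R1 ← R1 − 6·R3.
R2 ← R2 − 17·R3.
R4 ← R4 − 67·R3.
R5 ← R5 − 53·R3.
R4 ← R4 / (-687/106).
R1 ← R1 + 45/53·R4.
R2 ← R2 + 154/53·R4.
R3 ← R3 + 91/106·R4.
R5 reduces to 0 = 0, so the extra equation is consistent.
Reading off the reduced rows gives x_1 = -6, x_2 = -1, x_3 = -2, x_4 = 2.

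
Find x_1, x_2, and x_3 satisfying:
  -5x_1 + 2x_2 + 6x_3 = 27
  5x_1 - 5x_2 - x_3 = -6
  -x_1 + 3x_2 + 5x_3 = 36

x_1 = 3, x_2 = 3, x_3 = 6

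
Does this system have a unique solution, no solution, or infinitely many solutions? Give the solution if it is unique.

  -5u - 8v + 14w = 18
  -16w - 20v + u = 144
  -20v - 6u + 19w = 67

Row-reduce the augmented matrix:
R1 ← R1 / (-5).
R2 ← R2 − 1·R1.
R3 ← R3 + 6·R1.
R2 ← R2 / (-108/5).
R1 ← R1 − 8/5·R2.
R3 ← R3 + 52/5·R2.
R3 ← R3 / (77/9).
R1 ← R1 + 34/9·R3.
R2 ← R2 − 11/18·R3.
Reading off the reduced rows gives u = -4, v = -5, w = -3.

u = -4, v = -5, w = -3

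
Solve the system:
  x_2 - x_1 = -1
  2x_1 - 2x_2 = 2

infinitely many solutions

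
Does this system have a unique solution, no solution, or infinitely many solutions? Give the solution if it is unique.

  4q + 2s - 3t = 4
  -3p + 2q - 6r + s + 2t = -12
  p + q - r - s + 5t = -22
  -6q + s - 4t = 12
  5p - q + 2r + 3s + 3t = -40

p = -4, q = 0, r = 2, s = -4, t = -4

Row-reduce the augmented matrix:
Swap R1 and R2.
R1 ← R1 / (-3).
R3 ← R3 − 1·R1.
R5 ← R5 − 5·R1.
R2 ← R2 / (4).
R1 ← R1 + 2/3·R2.
R3 ← R3 − 5/3·R2.
R4 ← R4 + 6·R2.
R5 ← R5 − 7/3·R2.
R3 ← R3 / (-3).
R1 ← R1 − 2·R3.
R5 ← R5 + 8·R3.
R4 ← R4 / (4).
R1 ← R1 + 1·R4.
R2 ← R2 − 1/2·R4.
R3 ← R3 − 1/2·R4.
R5 ← R5 − 15/2·R4.
R5 ← R5 / (803/144).
R1 ← R1 − 95/72·R5.
R2 ← R2 − 5/16·R5.
R3 ← R3 + 179/144·R5.
R4 ← R4 + 17/8·R5.
Reading off the reduced rows gives p = -4, q = 0, r = 2, s = -4, t = -4.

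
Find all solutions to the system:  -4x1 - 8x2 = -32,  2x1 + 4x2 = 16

infinitely many solutions

Row-reduce:
R1 ← R1 / (-4).
R2 ← R2 − 2·R1.
Rank is 1 with 2 unknowns, leaving x2 free.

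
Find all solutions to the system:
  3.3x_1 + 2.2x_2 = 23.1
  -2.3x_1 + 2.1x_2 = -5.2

Row-reduce the augmented matrix:
R1 ← R1 / (33/10).
R2 ← R2 + 23/10·R1.
R2 ← R2 / (109/30).
R1 ← R1 − 2/3·R2.
Reading off the reduced rows gives x_1 = 5, x_2 = 3.

x_1 = 5, x_2 = 3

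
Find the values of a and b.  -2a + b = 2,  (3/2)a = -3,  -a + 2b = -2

a = -2, b = -2

Row-reduce the augmented matrix:
R1 ← R1 / (-2).
R2 ← R2 − 3/2·R1.
R3 ← R3 + 1·R1.
R2 ← R2 / (3/4).
R1 ← R1 + 1/2·R2.
R3 ← R3 − 3/2·R2.
R3 reduces to 0 = 0, so the extra equation is consistent.
Reading off the reduced rows gives a = -2, b = -2.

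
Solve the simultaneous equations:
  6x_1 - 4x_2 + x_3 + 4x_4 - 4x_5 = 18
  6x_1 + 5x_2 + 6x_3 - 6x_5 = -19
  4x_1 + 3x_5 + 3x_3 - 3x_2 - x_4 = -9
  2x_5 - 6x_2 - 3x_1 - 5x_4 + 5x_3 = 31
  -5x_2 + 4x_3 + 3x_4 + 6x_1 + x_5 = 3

Row-reduce the augmented matrix:
R1 ← R1 / (6).
R2 ← R2 − 6·R1.
R3 ← R3 − 4·R1.
R4 ← R4 + 3·R1.
R5 ← R5 − 6·R1.
R2 ← R2 / (9).
R1 ← R1 + 2/3·R2.
R3 ← R3 + 1/3·R2.
R4 ← R4 + 8·R2.
R5 ← R5 + 1·R2.
R3 ← R3 / (68/27).
R1 ← R1 − 29/54·R3.
R2 ← R2 − 5/9·R3.
R4 ← R4 − 179/18·R3.
R5 ← R5 − 32/9·R3.
R4 ← R4 / (1157/136).
R1 ← R1 − 161/136·R4.
R2 ← R2 − 27/68·R4.
R3 ← R3 + 103/68·R4.
R5 ← R5 − 67/17·R4.
R5 ← R5 / (9182/1157).
R1 ← R1 − 1519/1157·R5.
R2 ← R2 + 396/1157·R5.
R3 ← R3 + 2346/1157·R5.
R4 ← R4 + 3245/1157·R5.
Reading off the reduced rows gives x_1 = -3, x_2 = -5, x_3 = 0, x_4 = 0, x_5 = -4.

x_1 = -3, x_2 = -5, x_3 = 0, x_4 = 0, x_5 = -4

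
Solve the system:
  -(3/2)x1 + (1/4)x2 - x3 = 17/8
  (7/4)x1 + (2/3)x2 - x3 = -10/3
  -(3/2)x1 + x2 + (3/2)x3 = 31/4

Row-reduce the augmented matrix:
R1 ← R1 / (-3/2).
R2 ← R2 − 7/4·R1.
R3 ← R3 + 3/2·R1.
R2 ← R2 / (23/24).
R1 ← R1 + 1/6·R2.
R3 ← R3 − 3/4·R2.
R3 ← R3 / (193/46).
R1 ← R1 − 20/69·R3.
R2 ← R2 + 52/23·R3.
Reading off the reduced rows gives x1 = -2, x2 = 5/2, x3 = 3/2.

x1 = -2, x2 = 5/2, x3 = 3/2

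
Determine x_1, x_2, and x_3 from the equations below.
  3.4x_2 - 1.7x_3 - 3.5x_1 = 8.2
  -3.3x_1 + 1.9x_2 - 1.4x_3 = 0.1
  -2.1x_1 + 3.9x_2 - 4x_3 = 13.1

Row-reduce the augmented matrix:
R1 ← R1 / (-7/2).
R2 ← R2 + 33/10·R1.
R3 ← R3 + 21/10·R1.
R2 ← R2 / (-457/350).
R1 ← R1 + 34/35·R2.
R3 ← R3 − 93/50·R2.
R3 ← R3 / (-6149/2285).
R1 ← R1 − 153/457·R3.
R2 ← R2 + 71/457·R3.
Reading off the reduced rows gives x_1 = 3, x_2 = 6, x_3 = 1.

x_1 = 3, x_2 = 6, x_3 = 1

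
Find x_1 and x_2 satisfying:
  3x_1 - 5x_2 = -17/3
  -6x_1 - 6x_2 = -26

x_1 = 2, x_2 = 7/3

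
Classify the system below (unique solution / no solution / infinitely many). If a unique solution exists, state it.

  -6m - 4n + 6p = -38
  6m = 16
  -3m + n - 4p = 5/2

Row-reduce the augmented matrix:
R1 ← R1 / (-6).
R2 ← R2 − 6·R1.
R3 ← R3 + 3·R1.
R2 ← R2 / (-4).
R1 ← R1 − 2/3·R2.
R3 ← R3 − 3·R2.
R3 ← R3 / (-5/2).
R2 ← R2 + 3/2·R3.
Reading off the reduced rows gives m = 8/3, n = 5/2, p = -2.

m = 8/3, n = 5/2, p = -2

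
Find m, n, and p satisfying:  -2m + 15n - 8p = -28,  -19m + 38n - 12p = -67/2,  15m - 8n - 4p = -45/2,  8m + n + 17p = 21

Row-reduce the augmented matrix:
R1 ← R1 / (-2).
R2 ← R2 + 19·R1.
R3 ← R3 − 15·R1.
R4 ← R4 − 8·R1.
R2 ← R2 / (-209/2).
R1 ← R1 + 15/2·R2.
R3 ← R3 − 209/2·R2.
R4 ← R4 − 61·R2.
Swap R3 and R4.
R3 ← R3 / (4673/209).
R1 ← R1 + 124/209·R3.
R2 ← R2 + 128/209·R3.
R4 reduces to 0 = 0, so the extra equation is consistent.
Reading off the reduced rows gives m = -3/2, n = -1, p = 2.

m = -3/2, n = -1, p = 2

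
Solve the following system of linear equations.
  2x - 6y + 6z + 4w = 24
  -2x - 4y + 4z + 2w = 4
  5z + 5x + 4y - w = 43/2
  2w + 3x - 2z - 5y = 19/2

Row-reduce the augmented matrix:
R1 ← R1 / (2).
R2 ← R2 + 2·R1.
R3 ← R3 − 5·R1.
R4 ← R4 − 3·R1.
R2 ← R2 / (-10).
R1 ← R1 + 3·R2.
R3 ← R3 − 19·R2.
R4 ← R4 − 4·R2.
R3 ← R3 / (9).
R2 ← R2 + 1·R3.
R4 ← R4 + 7·R3.
R4 ← R4 / (-58/45).
R1 ← R1 − 1/5·R4.
R2 ← R2 + 5/9·R4.
R3 ← R3 − 2/45·R4.
Reading off the reduced rows gives x = 3, y = 1/2, z = 3/2, w = 3.

x = 3, y = 1/2, z = 3/2, w = 3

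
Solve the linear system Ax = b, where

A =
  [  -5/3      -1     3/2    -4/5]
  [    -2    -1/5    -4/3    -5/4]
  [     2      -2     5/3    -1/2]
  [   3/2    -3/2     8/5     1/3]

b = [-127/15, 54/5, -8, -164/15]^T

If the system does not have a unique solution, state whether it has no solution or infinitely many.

Row-reduce the augmented matrix:
R1 ← R1 / (-5/3).
R2 ← R2 + 2·R1.
R3 ← R3 − 2·R1.
R4 ← R4 − 3/2·R1.
R1 ← R1 − 3/5·R2.
R3 ← R3 + 16/5·R2.
R4 ← R4 + 12/5·R2.
R3 ← R3 / (-164/25).
R1 ← R1 − 49/50·R3.
R2 ← R2 + 47/15·R3.
R4 ← R4 + 457/100·R3.
R4 ← R4 / (57163/98400).
R1 ← R1 − 195/656·R4.
R2 ← R2 − 279/328·R4.
R3 ← R3 − 597/1640·R4.
Reading off the reduced rows gives x_1 = 1, x_2 = 1, x_3 = -6, x_4 = -4.

x_1 = 1, x_2 = 1, x_3 = -6, x_4 = -4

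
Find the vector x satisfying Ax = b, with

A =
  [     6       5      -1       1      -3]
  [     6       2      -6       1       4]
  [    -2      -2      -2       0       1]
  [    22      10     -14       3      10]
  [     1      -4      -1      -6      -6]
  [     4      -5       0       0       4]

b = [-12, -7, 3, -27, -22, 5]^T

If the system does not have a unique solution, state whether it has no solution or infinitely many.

Row-reduce the augmented matrix:
R1 ← R1 / (6).
R2 ← R2 − 6·R1.
R3 ← R3 + 2·R1.
R4 ← R4 − 22·R1.
R5 ← R5 − 1·R1.
R6 ← R6 − 4·R1.
R2 ← R2 / (-3).
R1 ← R1 − 5/6·R2.
R3 ← R3 + 1/3·R2.
R4 ← R4 + 25/3·R2.
R5 ← R5 + 29/6·R2.
R6 ← R6 + 25/3·R2.
R3 ← R3 / (-16/9).
R1 ← R1 + 14/9·R3.
R2 ← R2 − 5/3·R3.
R4 ← R4 − 32/9·R3.
R5 ← R5 − 65/9·R3.
R6 ← R6 − 131/9·R3.
Swap R4 and R5.
R4 ← R4 / (-77/16).
R1 ← R1 + 1/8·R4.
R2 ← R2 − 5/16·R4.
R3 ← R3 + 3/16·R4.
R6 ← R6 − 33/16·R4.
Swap R5 and R6.
R5 ← R5 / (-397/14).
R1 ← R1 − 37/14·R5.
R2 ← R2 + 61/14·R5.
R3 ← R3 − 17/14·R5.
R4 ← R4 − 29/7·R5.
R6 reduces to 0 = 0, so the extra equation is consistent.
Reading off the reduced rows gives x_1 = -1, x_2 = -1, x_3 = 1, x_4 = 3, x_5 = 1.

x_1 = -1, x_2 = -1, x_3 = 1, x_4 = 3, x_5 = 1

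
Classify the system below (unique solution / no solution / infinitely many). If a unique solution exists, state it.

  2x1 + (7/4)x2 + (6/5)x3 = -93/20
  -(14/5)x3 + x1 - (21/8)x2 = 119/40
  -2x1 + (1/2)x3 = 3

no solution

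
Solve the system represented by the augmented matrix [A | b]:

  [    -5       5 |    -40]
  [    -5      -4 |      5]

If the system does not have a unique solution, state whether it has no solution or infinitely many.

x_1 = 3, x_2 = -5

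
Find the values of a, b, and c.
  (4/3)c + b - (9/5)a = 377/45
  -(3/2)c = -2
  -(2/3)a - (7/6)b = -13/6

a = -2, b = 3, c = 4/3

Row-reduce the augmented matrix:
R1 ← R1 / (-9/5).
R3 ← R3 + 2/3·R1.
Swap R2 and R3.
R2 ← R2 / (-83/54).
R1 ← R1 + 5/9·R2.
R3 ← R3 / (-3/2).
R1 ← R1 + 140/249·R3.
R2 ← R2 − 80/249·R3.
Reading off the reduced rows gives a = -2, b = 3, c = 4/3.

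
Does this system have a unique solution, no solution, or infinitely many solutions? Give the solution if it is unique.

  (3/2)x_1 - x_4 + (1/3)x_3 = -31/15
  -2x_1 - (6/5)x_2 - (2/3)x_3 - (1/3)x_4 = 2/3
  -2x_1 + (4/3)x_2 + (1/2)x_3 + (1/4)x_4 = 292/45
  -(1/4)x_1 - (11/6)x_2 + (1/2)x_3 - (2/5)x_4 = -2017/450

x_1 = -5/3, x_2 = 8/3, x_3 = -1/2, x_4 = -3/5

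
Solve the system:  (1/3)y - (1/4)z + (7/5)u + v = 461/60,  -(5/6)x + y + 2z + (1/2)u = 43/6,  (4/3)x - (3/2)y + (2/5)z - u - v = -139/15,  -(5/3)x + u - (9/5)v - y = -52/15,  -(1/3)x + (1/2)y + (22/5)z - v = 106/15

no solution

Row-reduce:
Swap R1 and R2.
R1 ← R1 / (-5/6).
R3 ← R3 − 4/3·R1.
R4 ← R4 + 5/3·R1.
R5 ← R5 + 1/3·R1.
R2 ← R2 / (1/3).
R1 ← R1 + 6/5·R2.
R3 ← R3 − 1/10·R2.
R4 ← R4 + 3·R2.
R5 ← R5 − 1/10·R2.
R3 ← R3 / (147/40).
R1 ← R1 + 33/10·R3.
R2 ← R2 + 3/4·R3.
R4 ← R4 + 25/4·R3.
R5 ← R5 − 147/40·R3.
R4 ← R4 / (8486/735).
R1 ← R1 − 4757/1225·R4.
R2 ← R2 − 998/245·R4.
R3 ← R3 + 124/735·R4.
Row 5 reduces to 0 = 2, a contradiction. The system is inconsistent.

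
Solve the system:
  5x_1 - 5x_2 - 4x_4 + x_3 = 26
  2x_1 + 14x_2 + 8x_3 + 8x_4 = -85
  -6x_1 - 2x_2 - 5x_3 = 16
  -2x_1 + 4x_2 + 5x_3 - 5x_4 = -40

no solution

Row-reduce:
R1 ← R1 / (5).
R2 ← R2 − 2·R1.
R3 ← R3 + 6·R1.
R4 ← R4 + 2·R1.
R2 ← R2 / (16).
R1 ← R1 + 1·R2.
R3 ← R3 + 8·R2.
R4 ← R4 − 2·R2.
Swap R3 and R4.
R3 ← R3 / (89/20).
R1 ← R1 − 27/40·R3.
R2 ← R2 − 19/40·R3.
Row 4 reduces to 0 = -1/2, a contradiction. The system is inconsistent.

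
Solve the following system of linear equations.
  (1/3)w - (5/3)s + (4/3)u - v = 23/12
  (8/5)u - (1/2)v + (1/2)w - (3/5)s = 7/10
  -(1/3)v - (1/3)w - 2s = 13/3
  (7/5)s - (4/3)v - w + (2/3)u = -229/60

u = 1, v = 5/2, w = -2, s = -9/4

Row-reduce the augmented matrix:
R1 ← R1 / (4/3).
R2 ← R2 − 8/5·R1.
R4 ← R4 − 2/3·R1.
R2 ← R2 / (7/10).
R1 ← R1 + 3/4·R2.
R3 ← R3 + 1/3·R2.
R4 ← R4 + 5/6·R2.
R3 ← R3 / (-2/7).
R1 ← R1 − 5/14·R3.
R2 ← R2 − 1/7·R3.
R4 ← R4 + 22/21·R3.
R4 ← R4 / (791/90).
R1 ← R1 + 17/12·R4.
R2 ← R2 − 4/3·R4.
R3 ← R3 − 14/3·R4.
Reading off the reduced rows gives u = 1, v = 5/2, w = -2, s = -9/4.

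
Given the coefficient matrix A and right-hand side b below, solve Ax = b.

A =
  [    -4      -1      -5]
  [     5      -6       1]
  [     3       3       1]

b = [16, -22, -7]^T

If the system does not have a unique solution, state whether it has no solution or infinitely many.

x_1 = -3, x_2 = 1, x_3 = -1

Row-reduce the augmented matrix:
R1 ← R1 / (-4).
R2 ← R2 − 5·R1.
R3 ← R3 − 3·R1.
R2 ← R2 / (-29/4).
R1 ← R1 − 1/4·R2.
R3 ← R3 − 9/4·R2.
R3 ← R3 / (-127/29).
R1 ← R1 − 31/29·R3.
R2 ← R2 − 21/29·R3.
Reading off the reduced rows gives x_1 = -3, x_2 = 1, x_3 = -1.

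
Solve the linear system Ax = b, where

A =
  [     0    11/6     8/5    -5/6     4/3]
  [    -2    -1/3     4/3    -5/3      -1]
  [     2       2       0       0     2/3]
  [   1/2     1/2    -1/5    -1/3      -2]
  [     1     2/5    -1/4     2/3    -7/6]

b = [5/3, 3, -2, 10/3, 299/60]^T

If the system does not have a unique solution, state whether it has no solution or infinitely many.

x_1 = -1, x_2 = 1, x_3 = 5, x_4 = 5, x_5 = -3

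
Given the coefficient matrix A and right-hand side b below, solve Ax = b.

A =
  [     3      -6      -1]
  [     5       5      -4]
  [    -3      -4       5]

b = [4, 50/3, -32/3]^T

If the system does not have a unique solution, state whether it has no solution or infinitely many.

x_1 = 8/3, x_2 = 2/3, x_3 = 0

Row-reduce the augmented matrix:
R1 ← R1 / (3).
R2 ← R2 − 5·R1.
R3 ← R3 + 3·R1.
R2 ← R2 / (15).
R1 ← R1 + 2·R2.
R3 ← R3 + 10·R2.
R3 ← R3 / (22/9).
R1 ← R1 + 29/45·R3.
R2 ← R2 + 7/45·R3.
Reading off the reduced rows gives x_1 = 8/3, x_2 = 2/3, x_3 = 0.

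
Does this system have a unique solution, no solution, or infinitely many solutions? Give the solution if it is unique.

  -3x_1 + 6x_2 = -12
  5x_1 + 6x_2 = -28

Row-reduce the augmented matrix:
R1 ← R1 / (-3).
R2 ← R2 − 5·R1.
R2 ← R2 / (16).
R1 ← R1 + 2·R2.
Reading off the reduced rows gives x_1 = -2, x_2 = -3.

x_1 = -2, x_2 = -3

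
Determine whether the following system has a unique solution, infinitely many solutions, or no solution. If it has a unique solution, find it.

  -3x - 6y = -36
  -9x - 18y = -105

Row-reduce:
R1 ← R1 / (-3).
R2 ← R2 + 9·R1.
Row 2 reduces to 0 = 3, a contradiction. The system is inconsistent.

no solution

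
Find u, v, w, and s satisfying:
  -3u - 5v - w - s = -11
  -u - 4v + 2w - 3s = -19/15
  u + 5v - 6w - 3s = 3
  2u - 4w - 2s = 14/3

Row-reduce the augmented matrix:
R1 ← R1 / (-3).
R2 ← R2 + 1·R1.
R3 ← R3 − 1·R1.
R4 ← R4 − 2·R1.
R2 ← R2 / (-7/3).
R1 ← R1 − 5/3·R2.
R3 ← R3 − 10/3·R2.
R4 ← R4 + 10/3·R2.
R3 ← R3 / (-3).
R1 ← R1 − 2·R3.
R2 ← R2 + 1·R3.
R4 ← R4 + 8·R3.
R4 ← R4 / (424/21).
R1 ← R1 + 19/3·R4.
R2 ← R2 − 74/21·R4.
R3 ← R3 − 50/21·R4.
Reading off the reduced rows gives u = 3, v = 2/5, w = 2/3, s = -2/3.

u = 3, v = 2/5, w = 2/3, s = -2/3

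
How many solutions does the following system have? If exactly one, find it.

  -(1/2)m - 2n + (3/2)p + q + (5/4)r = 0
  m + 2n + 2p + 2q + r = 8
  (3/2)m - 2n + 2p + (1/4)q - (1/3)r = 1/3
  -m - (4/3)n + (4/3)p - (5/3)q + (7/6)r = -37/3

infinitely many solutions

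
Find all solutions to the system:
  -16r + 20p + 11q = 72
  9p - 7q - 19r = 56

infinitely many solutions

Row-reduce:
R1 ← R1 / (20).
R2 ← R2 − 9·R1.
R2 ← R2 / (-239/20).
R1 ← R1 − 11/20·R2.
Rank is 2 with 3 unknowns, leaving r free.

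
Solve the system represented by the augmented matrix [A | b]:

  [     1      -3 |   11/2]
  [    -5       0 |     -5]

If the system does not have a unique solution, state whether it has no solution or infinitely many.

x_1 = 1, x_2 = -3/2

Row-reduce the augmented matrix:
R2 ← R2 + 5·R1.
R2 ← R2 / (-15).
R1 ← R1 + 3·R2.
Reading off the reduced rows gives x_1 = 1, x_2 = -3/2.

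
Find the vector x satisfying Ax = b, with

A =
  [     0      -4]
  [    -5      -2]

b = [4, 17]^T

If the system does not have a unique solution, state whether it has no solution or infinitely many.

x_1 = -3, x_2 = -1

Row-reduce the augmented matrix:
Swap R1 and R2.
R1 ← R1 / (-5).
R2 ← R2 / (-4).
R1 ← R1 − 2/5·R2.
Reading off the reduced rows gives x_1 = -3, x_2 = -1.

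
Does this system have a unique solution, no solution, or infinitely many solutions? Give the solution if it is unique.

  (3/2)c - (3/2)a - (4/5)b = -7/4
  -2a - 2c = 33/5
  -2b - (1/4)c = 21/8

Row-reduce the augmented matrix:
R1 ← R1 / (-3/2).
R2 ← R2 + 2·R1.
R2 ← R2 / (16/15).
R1 ← R1 − 8/15·R2.
R3 ← R3 + 2·R2.
R3 ← R3 / (-31/4).
R1 ← R1 − 1·R3.
R2 ← R2 + 15/4·R3.
Reading off the reduced rows gives a = -4/5, b = -1, c = -5/2.

a = -4/5, b = -1, c = -5/2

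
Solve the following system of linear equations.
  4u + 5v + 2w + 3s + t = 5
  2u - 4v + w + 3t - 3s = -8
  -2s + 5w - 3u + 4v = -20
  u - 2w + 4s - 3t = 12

Row-reduce:
R1 ← R1 / (4).
R2 ← R2 − 2·R1.
R3 ← R3 + 3·R1.
R4 ← R4 − 1·R1.
R2 ← R2 / (-13/2).
R1 ← R1 − 5/4·R2.
R3 ← R3 − 31/4·R2.
R4 ← R4 + 5/4·R2.
R3 ← R3 / (13/2).
R1 ← R1 − 1/2·R3.
R4 ← R4 + 5/2·R3.
R4 ← R4 / (363/169).
R1 ← R1 − 47/169·R4.
R2 ← R2 − 9/13·R4.
R3 ← R3 + 133/169·R4.
Rank is 4 with 5 unknowns, leaving t free.

infinitely many solutions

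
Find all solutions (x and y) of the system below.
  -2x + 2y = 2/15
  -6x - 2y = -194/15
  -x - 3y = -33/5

Row-reduce the augmented matrix:
R1 ← R1 / (-2).
R2 ← R2 + 6·R1.
R3 ← R3 + 1·R1.
R2 ← R2 / (-8).
R1 ← R1 + 1·R2.
R3 ← R3 + 4·R2.
R3 reduces to 0 = 0, so the extra equation is consistent.
Reading off the reduced rows gives x = 8/5, y = 5/3.

x = 8/5, y = 5/3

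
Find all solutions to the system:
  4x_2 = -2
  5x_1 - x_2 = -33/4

From equation 2: x_2 = 33/4 + 5·x_1.
Substitute into equation 1 and solve: x_1 = -7/4.
Then x_2 = -1/2.

x_1 = -7/4, x_2 = -1/2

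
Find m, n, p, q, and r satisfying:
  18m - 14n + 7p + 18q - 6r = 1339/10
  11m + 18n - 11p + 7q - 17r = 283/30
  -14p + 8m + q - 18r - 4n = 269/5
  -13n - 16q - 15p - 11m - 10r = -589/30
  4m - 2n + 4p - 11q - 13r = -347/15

m = 3, n = -3, p = -3/2, q = 14/5, r = 1/3

Row-reduce the augmented matrix:
R1 ← R1 / (18).
R2 ← R2 − 11·R1.
R3 ← R3 − 8·R1.
R4 ← R4 + 11·R1.
R5 ← R5 − 4·R1.
R2 ← R2 / (239/9).
R1 ← R1 + 7/9·R2.
R3 ← R3 − 20/9·R2.
R4 ← R4 + 194/9·R2.
R5 ← R5 − 10/9·R2.
R3 ← R3 / (-3784/239).
R1 ← R1 + 14/239·R3.
R2 ← R2 + 275/478·R3.
R4 ← R4 + 11053/478·R3.
R5 ← R5 − 737/239·R3.
R4 ← R4 / (11259/7568).
R1 ← R1 − 1717/1892·R4.
R2 ← R2 − 63/688·R4.
R3 ← R3 − 1593/3784·R4.
R5 ← R5 + 5549/344·R4.
R5 ← R5 / (-610979/11259).
R1 ← R1 − 18025/11259·R5.
R2 ← R2 − 305/1251·R5.
R3 ← R3 − 814/417·R5.
R4 ← R4 + 28190/11259·R5.
Reading off the reduced rows gives m = 3, n = -3, p = -3/2, q = 14/5, r = 1/3.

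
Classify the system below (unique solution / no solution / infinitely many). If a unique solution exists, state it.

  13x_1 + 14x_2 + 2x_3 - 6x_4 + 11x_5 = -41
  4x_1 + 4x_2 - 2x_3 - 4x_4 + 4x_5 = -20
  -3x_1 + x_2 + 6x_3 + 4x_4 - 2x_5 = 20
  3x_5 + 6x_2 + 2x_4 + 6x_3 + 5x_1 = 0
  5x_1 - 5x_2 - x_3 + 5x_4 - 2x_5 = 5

no solution

Row-reduce:
R1 ← R1 / (13).
R2 ← R2 − 4·R1.
R3 ← R3 + 3·R1.
R4 ← R4 − 5·R1.
R5 ← R5 − 5·R1.
R2 ← R2 / (-4/13).
R1 ← R1 − 14/13·R2.
R3 ← R3 − 55/13·R2.
R4 ← R4 − 8/13·R2.
R5 ← R5 + 135/13·R2.
R3 ← R3 / (-59/2).
R1 ← R1 + 9·R3.
R2 ← R2 − 17/2·R3.
R5 ← R5 − 173/2·R3.
Swap R4 and R5.
R4 ← R4 / (49/59).
R1 ← R1 − 14/59·R4.
R2 ← R2 + 46/59·R4.
R3 ← R3 − 54/59·R4.
Row 5 reduces to 0 = 1, a contradiction. The system is inconsistent.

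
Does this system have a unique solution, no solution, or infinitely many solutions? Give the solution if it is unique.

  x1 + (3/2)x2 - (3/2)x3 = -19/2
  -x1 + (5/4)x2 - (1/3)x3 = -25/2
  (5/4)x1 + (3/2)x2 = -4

x1 = 4, x2 = -6, x3 = 3

Row-reduce the augmented matrix:
R2 ← R2 + 1·R1.
R3 ← R3 − 5/4·R1.
R2 ← R2 / (11/4).
R1 ← R1 − 3/2·R2.
R3 ← R3 + 3/8·R2.
R3 ← R3 / (13/8).
R1 ← R1 + 1/2·R3.
R2 ← R2 + 2/3·R3.
Reading off the reduced rows gives x1 = 4, x2 = -6, x3 = 3.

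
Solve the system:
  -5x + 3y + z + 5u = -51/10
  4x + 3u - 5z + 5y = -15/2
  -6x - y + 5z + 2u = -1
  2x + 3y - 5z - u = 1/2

x = -1, y = -2, z = -8/5, u = -1/2

Row-reduce the augmented matrix:
R1 ← R1 / (-5).
R2 ← R2 − 4·R1.
R3 ← R3 + 6·R1.
R4 ← R4 − 2·R1.
R2 ← R2 / (37/5).
R1 ← R1 + 3/5·R2.
R3 ← R3 + 23/5·R2.
R4 ← R4 − 21/5·R2.
R3 ← R3 / (44/37).
R1 ← R1 + 20/37·R3.
R2 ← R2 + 21/37·R3.
R4 ← R4 + 82/37·R3.
R4 ← R4 / (-51/22).
R1 ← R1 + 3/11·R4.
R2 ← R2 − 49/44·R4.
R3 ← R3 − 13/44·R4.
Reading off the reduced rows gives x = -1, y = -2, z = -8/5, u = -1/2.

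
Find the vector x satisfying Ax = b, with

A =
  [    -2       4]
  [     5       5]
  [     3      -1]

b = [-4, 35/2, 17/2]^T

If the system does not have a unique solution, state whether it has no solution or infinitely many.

x_1 = 3, x_2 = 1/2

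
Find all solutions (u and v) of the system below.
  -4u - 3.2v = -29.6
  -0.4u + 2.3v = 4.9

u = 5, v = 3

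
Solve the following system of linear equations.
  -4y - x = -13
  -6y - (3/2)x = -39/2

infinitely many solutions

Row-reduce:
R1 ← R1 / (-1).
R2 ← R2 + 3/2·R1.
Rank is 1 with 2 unknowns, leaving y free.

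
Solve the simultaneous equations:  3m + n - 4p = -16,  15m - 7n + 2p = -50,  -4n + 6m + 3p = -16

Row-reduce:
R1 ← R1 / (3).
R2 ← R2 − 15·R1.
R3 ← R3 − 6·R1.
R2 ← R2 / (-12).
R1 ← R1 − 1/3·R2.
R3 ← R3 + 6·R2.
Row 3 reduces to 0 = 1, a contradiction. The system is inconsistent.

no solution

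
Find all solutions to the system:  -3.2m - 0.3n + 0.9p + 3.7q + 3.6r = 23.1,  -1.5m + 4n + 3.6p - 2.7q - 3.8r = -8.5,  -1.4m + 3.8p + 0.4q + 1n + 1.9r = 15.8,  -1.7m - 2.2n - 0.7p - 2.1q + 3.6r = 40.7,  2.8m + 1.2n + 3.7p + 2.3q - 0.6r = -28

m = -5, n = -1, p = 0, q = -4, r = 6

Row-reduce the augmented matrix:
R1 ← R1 / (-16/5).
R2 ← R2 + 3/2·R1.
R3 ← R3 + 7/5·R1.
R4 ← R4 + 17/10·R1.
R5 ← R5 − 14/5·R1.
R2 ← R2 / (265/64).
R1 ← R1 − 3/32·R2.
R3 ← R3 − 181/160·R2.
R4 ← R4 + 653/320·R2.
R5 ← R5 − 15/16·R2.
R3 ← R3 / (16814/6625).
R1 ← R1 + 468/1325·R3.
R2 ← R2 − 1017/1325·R3.
R4 ← R4 − 5143/13250·R3.
R5 ← R5 − 1997/530·R3.
R4 ← R4 / (-52543/8407).
R1 ← R1 + 8885/8407·R4.
R2 ← R2 + 8985/8407·R4.
R3 ← R3 + 24/8407·R4.
R5 ← R5 − 550849/84070·R4.
R5 ← R5 / (-1153561/4203440).
R1 ← R1 + 221833/420344·R5.
R2 ← R2 + 695827/420344·R5.
R3 ← R3 − 151191/210172·R5.
R4 ← R4 − 87157/420344·R5.
Reading off the reduced rows gives m = -5, n = -1, p = 0, q = -4, r = 6.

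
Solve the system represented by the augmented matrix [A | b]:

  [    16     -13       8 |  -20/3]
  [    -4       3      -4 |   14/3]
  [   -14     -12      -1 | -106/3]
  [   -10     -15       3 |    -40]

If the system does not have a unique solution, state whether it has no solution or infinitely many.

Row-reduce the augmented matrix:
R1 ← R1 / (16).
R2 ← R2 + 4·R1.
R3 ← R3 + 14·R1.
R4 ← R4 + 10·R1.
R2 ← R2 / (-1/4).
R1 ← R1 + 13/16·R2.
R3 ← R3 + 187/8·R2.
R4 ← R4 + 185/8·R2.
R3 ← R3 / (193).
R1 ← R1 − 7·R3.
R2 ← R2 − 8·R3.
R4 ← R4 − 193·R3.
R4 reduces to 0 = 0, so the extra equation is consistent.
Reading off the reduced rows gives x_1 = 3/2, x_2 = 4/3, x_3 = -5/3.

x_1 = 3/2, x_2 = 4/3, x_3 = -5/3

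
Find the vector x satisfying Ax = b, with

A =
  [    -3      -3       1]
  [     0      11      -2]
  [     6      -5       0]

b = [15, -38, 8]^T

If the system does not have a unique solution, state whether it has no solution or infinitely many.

Row-reduce:
R1 ← R1 / (-3).
R3 ← R3 − 6·R1.
R2 ← R2 / (11).
R1 ← R1 − 1·R2.
R3 ← R3 + 11·R2.
Rank is 2 with 3 unknowns, leaving x_3 free.

infinitely many solutions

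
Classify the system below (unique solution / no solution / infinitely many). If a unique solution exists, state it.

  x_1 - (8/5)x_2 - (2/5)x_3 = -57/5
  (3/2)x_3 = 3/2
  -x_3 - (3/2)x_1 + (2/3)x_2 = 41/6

x_1 = -3, x_2 = 5, x_3 = 1

Row-reduce the augmented matrix:
R3 ← R3 + 3/2·R1.
Swap R2 and R3.
R2 ← R2 / (-26/15).
R1 ← R1 + 8/5·R2.
R3 ← R3 / (3/2).
R1 ← R1 − 14/13·R3.
R2 ← R2 − 12/13·R3.
Reading off the reduced rows gives x_1 = -3, x_2 = 5, x_3 = 1.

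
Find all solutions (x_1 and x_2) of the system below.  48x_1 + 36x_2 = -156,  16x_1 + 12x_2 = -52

infinitely many solutions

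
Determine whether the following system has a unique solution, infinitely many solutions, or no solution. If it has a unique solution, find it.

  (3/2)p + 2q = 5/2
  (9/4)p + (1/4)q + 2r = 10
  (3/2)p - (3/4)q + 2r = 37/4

no solution

Row-reduce:
R1 ← R1 / (3/2).
R2 ← R2 − 9/4·R1.
R3 ← R3 − 3/2·R1.
R2 ← R2 / (-11/4).
R1 ← R1 − 4/3·R2.
R3 ← R3 + 11/4·R2.
Row 3 reduces to 0 = 1/2, a contradiction. The system is inconsistent.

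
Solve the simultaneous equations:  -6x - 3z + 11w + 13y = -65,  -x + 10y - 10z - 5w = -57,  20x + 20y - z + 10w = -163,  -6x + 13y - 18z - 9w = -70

x = -3, y = -4, z = 3, w = -2

Row-reduce the augmented matrix:
R1 ← R1 / (-6).
R2 ← R2 + 1·R1.
R3 ← R3 − 20·R1.
R4 ← R4 + 6·R1.
R2 ← R2 / (47/6).
R1 ← R1 + 13/6·R2.
R3 ← R3 − 190/3·R2.
R3 ← R3 / (3093/47).
R1 ← R1 + 100/47·R3.
R2 ← R2 + 57/47·R3.
R4 ← R4 + 15·R3.
R4 ← R4 / (3330/1031).
R1 ← R1 + 1325/3093·R4.
R2 ← R2 − 1037/1031·R4.
R3 ← R3 − 4790/3093·R4.
Reading off the reduced rows gives x = -3, y = -4, z = 3, w = -2.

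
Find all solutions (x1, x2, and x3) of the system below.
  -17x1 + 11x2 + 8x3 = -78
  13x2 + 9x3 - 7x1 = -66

Row-reduce:
R1 ← R1 / (-17).
R2 ← R2 + 7·R1.
R2 ← R2 / (144/17).
R1 ← R1 + 11/17·R2.
Rank is 2 with 3 unknowns, leaving x3 free.

infinitely many solutions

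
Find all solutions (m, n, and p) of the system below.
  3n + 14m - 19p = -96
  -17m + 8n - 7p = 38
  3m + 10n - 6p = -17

m = -3, n = 1, p = 3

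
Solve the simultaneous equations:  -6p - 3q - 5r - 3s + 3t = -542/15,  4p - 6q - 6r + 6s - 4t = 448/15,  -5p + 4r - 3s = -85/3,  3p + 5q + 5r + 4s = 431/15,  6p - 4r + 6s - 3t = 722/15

Row-reduce the augmented matrix:
R1 ← R1 / (-6).
R2 ← R2 − 4·R1.
R3 ← R3 + 5·R1.
R4 ← R4 − 3·R1.
R5 ← R5 − 6·R1.
R2 ← R2 / (-8).
R1 ← R1 − 1/2·R2.
R3 ← R3 − 5/2·R2.
R4 ← R4 − 7/2·R2.
R5 ← R5 + 3·R2.
R3 ← R3 / (21/4).
R1 ← R1 − 1/4·R3.
R2 ← R2 − 7/6·R3.
R4 ← R4 + 19/12·R3.
R5 ← R5 + 11/2·R3.
R4 ← R4 / (94/21).
R1 ← R1 − 5/7·R4.
R2 ← R2 + 2/3·R4.
R3 ← R3 − 1/7·R4.
R5 ← R5 − 16/7·R4.
R5 ← R5 / (-111/47).
R1 ← R1 + 20/47·R5.
R2 ← R2 − 253/282·R5.
R3 ← R3 + 55/94·R5.
R4 ← R4 + 10/141·R5.
Reading off the reduced rows gives p = 14/5, q = 3, r = -4/3, s = 3, t = -8/3.

p = 14/5, q = 3, r = -4/3, s = 3, t = -8/3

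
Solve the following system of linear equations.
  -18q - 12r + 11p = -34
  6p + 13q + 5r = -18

Row-reduce:
R1 ← R1 / (11).
R2 ← R2 − 6·R1.
R2 ← R2 / (251/11).
R1 ← R1 + 18/11·R2.
Rank is 2 with 3 unknowns, leaving r free.

infinitely many solutions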